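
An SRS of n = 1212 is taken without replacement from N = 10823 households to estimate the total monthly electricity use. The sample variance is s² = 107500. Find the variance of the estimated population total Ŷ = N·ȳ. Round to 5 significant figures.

Var(Ŷ) = N²·Var(ȳ) = N²·(1 − n/N)·s²/n.
f = 1212/10823 = 0.11198374; Var(ȳ) = 0.88801626·107500/1212 = 78.763819.
Var(Ŷ) = 10823² · 78.763819 = 9.2261834 × 10^9.

9.2262 × 10^9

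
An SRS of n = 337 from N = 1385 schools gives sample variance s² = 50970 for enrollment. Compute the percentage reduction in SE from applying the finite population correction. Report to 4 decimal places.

f = n/N = 337/1385 = 0.24332130.
SE_no-fpc = √(s²/n) = 12.298223; SE_fpc = √((1−f)s²/n) = 10.69789.
Ratio = √(1−f) = 0.86987281. Reduction = 100·(1 − 0.86987281) = 13.0127%.

13.0127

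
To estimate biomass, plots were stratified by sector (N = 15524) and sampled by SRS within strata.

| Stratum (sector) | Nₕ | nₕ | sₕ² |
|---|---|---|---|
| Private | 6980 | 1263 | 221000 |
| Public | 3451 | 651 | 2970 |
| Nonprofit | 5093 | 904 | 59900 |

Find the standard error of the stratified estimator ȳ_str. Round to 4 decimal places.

5.9180

Var(ȳ_str) = Σₕ Wₕ²(1 − fₕ)sₕ²/nₕ with Wₕ = Nₕ/N, N = 15524.
Private: Wₕ = 0.44962638; term = 0.44962638²·(1 − 0.18094556)·221000/1263 = 28.973787.
Public: Wₕ = 0.22230095; term = 0.22230095²·(1 − 0.18864097)·2970/651 = 0.18292421.
Nonprofit: Wₕ = 0.32807266; term = 0.32807266²·(1 − 0.17749853)·59900/904 = 5.8659068.
Sum = 35.022618.
SE = √(35.022618) = 5.9180.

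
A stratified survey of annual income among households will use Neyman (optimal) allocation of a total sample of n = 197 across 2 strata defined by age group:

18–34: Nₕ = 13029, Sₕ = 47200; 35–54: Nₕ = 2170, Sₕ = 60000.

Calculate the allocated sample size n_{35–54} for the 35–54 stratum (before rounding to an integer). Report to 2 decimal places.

Neyman allocation: nₕ = n·NₕSₕ / Σⱼ NⱼSⱼ.
Σ NⱼSⱼ = 13029·47200 + 2170·60000 = 7.451688 × 10^8.
n_{35–54} = 197·2170·60000 / (7.451688 × 10^8) = 34.42.

34.42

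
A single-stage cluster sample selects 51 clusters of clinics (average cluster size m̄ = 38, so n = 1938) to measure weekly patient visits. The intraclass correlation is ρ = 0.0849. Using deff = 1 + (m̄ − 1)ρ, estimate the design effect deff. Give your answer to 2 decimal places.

deff = 1 + (38 − 1)·0.0849 = 1 + 3.1413 = 4.1413.

4.14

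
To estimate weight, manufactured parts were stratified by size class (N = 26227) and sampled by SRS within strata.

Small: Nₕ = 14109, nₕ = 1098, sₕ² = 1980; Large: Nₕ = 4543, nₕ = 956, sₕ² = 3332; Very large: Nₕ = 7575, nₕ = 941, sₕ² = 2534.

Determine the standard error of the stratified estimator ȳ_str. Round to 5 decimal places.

Var(ȳ_str) = Σₕ Wₕ²(1 − fₕ)sₕ²/nₕ with Wₕ = Nₕ/N, N = 26227.
Small: Wₕ = 0.53795707; term = 0.53795707²·(1 − 0.07782267)·1980/1098 = 0.48125198.
Large: Wₕ = 0.17321844; term = 0.17321844²·(1 − 0.21043363)·3332/956 = 0.082570323.
Very large: Wₕ = 0.28882449; term = 0.28882449²·(1 − 0.12422442)·2534/941 = 0.19673329.
Sum = 0.76055559.
SE = √(0.76055559) = 0.87210.

0.87210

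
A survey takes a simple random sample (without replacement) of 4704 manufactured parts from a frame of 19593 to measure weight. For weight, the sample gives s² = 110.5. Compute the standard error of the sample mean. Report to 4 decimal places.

Under SRS without replacement, Var(ȳ) = (1 − f)·s²/n with f = n/N = 4704/19593 = 0.24008574.
Var(ȳ) = (1 − 0.24008574)·110.5/4704 = 0.75991426·0.023490646 = 0.017850877.
SE(ȳ) = √(0.017850877) = 0.1336.

0.1336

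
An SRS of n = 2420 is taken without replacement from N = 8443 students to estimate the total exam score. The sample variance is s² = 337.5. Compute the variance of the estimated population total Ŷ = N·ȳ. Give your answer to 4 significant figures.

Var(Ŷ) = N²·Var(ȳ) = N²·(1 − n/N)·s²/n.
f = 2420/8443 = 0.28662798; Var(ȳ) = 0.71337202·337.5/2420 = 0.099488867.
Var(Ŷ) = 8443² · 0.099488867 = 7.0919892 × 10^6.

7.092 × 10^6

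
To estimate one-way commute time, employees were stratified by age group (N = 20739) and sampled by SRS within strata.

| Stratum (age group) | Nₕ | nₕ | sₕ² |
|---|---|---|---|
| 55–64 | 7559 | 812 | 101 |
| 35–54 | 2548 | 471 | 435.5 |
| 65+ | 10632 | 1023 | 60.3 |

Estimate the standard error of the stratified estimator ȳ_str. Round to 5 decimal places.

Var(ȳ_str) = Σₕ Wₕ²(1 − fₕ)sₕ²/nₕ with Wₕ = Nₕ/N, N = 20739.
55–64: Wₕ = 0.36448238; term = 0.36448238²·(1 − 0.10742162)·101/812 = 0.014749075.
35–54: Wₕ = 0.12286031; term = 0.12286031²·(1 − 0.18485086)·435.5/471 = 0.011376995.
65+: Wₕ = 0.51265731; term = 0.51265731²·(1 − 0.09621896)·60.3/1023 = 0.014001005.
Sum = 0.040127075.
SE = √(0.040127075) = 0.20032.

0.20032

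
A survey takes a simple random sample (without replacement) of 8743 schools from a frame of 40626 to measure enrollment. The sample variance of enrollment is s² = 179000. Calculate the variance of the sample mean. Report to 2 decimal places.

Under SRS without replacement, Var(ȳ) = (1 − f)·s²/n with f = n/N = 8743/40626 = 0.21520701.
Var(ȳ) = (1 − 0.21520701)·179000/8743 = 0.78479299·20.473522 = 16.067476.

16.07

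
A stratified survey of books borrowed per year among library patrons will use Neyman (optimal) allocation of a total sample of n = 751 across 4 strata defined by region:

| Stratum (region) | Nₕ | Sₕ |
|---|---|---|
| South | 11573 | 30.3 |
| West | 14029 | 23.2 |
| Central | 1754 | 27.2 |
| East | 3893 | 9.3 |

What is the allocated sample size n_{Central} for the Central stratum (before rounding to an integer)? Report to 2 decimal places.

Neyman allocation: nₕ = n·NₕSₕ / Σⱼ NⱼSⱼ.
Σ NⱼSⱼ = 11573·30.3 + 14029·23.2 + 1754·27.2 + 3893·9.3 = 760048.4.
n_{Central} = 751·1754·27.2 / 760048.4 = 47.14.

47.14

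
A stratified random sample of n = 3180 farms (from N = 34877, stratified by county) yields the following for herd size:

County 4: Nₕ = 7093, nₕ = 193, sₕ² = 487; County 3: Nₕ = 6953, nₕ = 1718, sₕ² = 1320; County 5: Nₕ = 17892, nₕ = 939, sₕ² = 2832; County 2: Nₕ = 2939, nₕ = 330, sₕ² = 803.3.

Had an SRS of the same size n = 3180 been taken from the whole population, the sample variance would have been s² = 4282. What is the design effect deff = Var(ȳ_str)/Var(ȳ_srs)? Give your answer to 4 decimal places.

Var(ȳ_str) = Σ Wₕ²(1−fₕ)sₕ²/nₕ with Wₕ = Nₕ/34877:
  County 4: (7093/34877)²·(1−193/7093)·487/193 = 0.10152487
  County 3: (6953/34877)²·(1−1718/6953)·1320/1718 = 0.02299119
  County 5: (17892/34877)²·(1−939/17892)·2832/939 = 0.75206411
  County 2: (2939/34877)²·(1−330/2939)·803.3/330 = 0.01534473
  → Var(ȳ_str) = 0.8919249.
Var(ȳ_srs) = (1 − 3180/34877)·4282/3180 = 1.2237666.
deff = 0.8919249 / 1.2237666 = 0.7288.

0.7288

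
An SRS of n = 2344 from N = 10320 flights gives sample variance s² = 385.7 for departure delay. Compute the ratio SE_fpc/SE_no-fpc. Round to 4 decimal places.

f = n/N = 2344/10320 = 0.22713178.
SE_no-fpc = √(s²/n) = 0.4056449; SE_fpc = √((1−f)s²/n) = 0.35661429.
Ratio = √(1−f) = 0.87912924.

0.8791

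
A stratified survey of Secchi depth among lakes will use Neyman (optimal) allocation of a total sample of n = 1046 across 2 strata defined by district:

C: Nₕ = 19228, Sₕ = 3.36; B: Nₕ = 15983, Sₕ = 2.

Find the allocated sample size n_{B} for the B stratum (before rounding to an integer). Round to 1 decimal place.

Neyman allocation: nₕ = n·NₕSₕ / Σⱼ NⱼSⱼ.
Σ NⱼSⱼ = 19228·3.36 + 15983·2 = 96572.08.
n_{B} = 1046·15983·2 / 96572.08 = 346.2.

346.2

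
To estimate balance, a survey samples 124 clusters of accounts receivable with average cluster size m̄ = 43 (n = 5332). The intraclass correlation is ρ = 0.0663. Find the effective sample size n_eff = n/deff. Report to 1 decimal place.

1408.9

deff = 1 + (43 − 1)·0.0663 = 1 + 2.7846 = 3.7846.
n_eff = 5332 / 3.7846 = 1408.9.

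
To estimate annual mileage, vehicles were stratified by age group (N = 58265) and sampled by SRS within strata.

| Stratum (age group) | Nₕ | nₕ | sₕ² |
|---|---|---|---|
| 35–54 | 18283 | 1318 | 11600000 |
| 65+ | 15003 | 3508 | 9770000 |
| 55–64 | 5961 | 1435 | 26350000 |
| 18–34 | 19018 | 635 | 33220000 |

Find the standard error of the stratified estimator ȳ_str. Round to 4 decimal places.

80.4929

Var(ȳ_str) = Σₕ Wₕ²(1 − fₕ)sₕ²/nₕ with Wₕ = Nₕ/N, N = 58265.
35–54: Wₕ = 0.31379044; term = 0.31379044²·(1 − 0.07208883)·11600000/1318 = 804.13395.
65+: Wₕ = 0.25749592; term = 0.25749592²·(1 − 0.23381990)·9770000/3508 = 141.48375.
55–64: Wₕ = 0.10230842; term = 0.10230842²·(1 − 0.24073142)·26350000/1435 = 145.93077.
18–34: Wₕ = 0.32640522; term = 0.32640522²·(1 − 0.03338942)·33220000/635 = 5387.5539.
Sum = 6479.1024.
SE = √(6479.1024) = 80.4929.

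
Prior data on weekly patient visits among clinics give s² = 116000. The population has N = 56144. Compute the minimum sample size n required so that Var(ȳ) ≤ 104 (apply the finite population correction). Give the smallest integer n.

Without fpc, n₀ = s²/D = 116000/104 = 1115.3846.
With fpc, (1 − n/N)·s²/n ≤ D requires n ≥ n₀/(1 + n₀/N) = 1115.3846/(1 + 1115.3846/56144) = 1093.6575.
Rounding up, n = 1094.

1094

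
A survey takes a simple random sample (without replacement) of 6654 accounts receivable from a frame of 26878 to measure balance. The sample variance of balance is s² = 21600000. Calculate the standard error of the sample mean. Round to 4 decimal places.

Under SRS without replacement, Var(ȳ) = (1 − f)·s²/n with f = n/N = 6654/26878 = 0.24756306.
Var(ȳ) = (1 − 0.24756306)·21600000/6654 = 0.75243694·3246.1677 = 2442.5365.
SE(ȳ) = √(2442.5365) = 49.4220.

49.4220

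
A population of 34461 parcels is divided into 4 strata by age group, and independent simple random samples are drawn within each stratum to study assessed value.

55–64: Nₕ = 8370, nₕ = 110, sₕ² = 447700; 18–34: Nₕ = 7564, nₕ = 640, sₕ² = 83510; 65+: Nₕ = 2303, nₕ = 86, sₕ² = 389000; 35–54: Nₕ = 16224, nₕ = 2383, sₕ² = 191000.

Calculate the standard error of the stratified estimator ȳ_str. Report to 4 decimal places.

Var(ȳ_str) = Σₕ Wₕ²(1 − fₕ)sₕ²/nₕ with Wₕ = Nₕ/N, N = 34461.
55–64: Wₕ = 0.24288326; term = 0.24288326²·(1 − 0.01314217)·447700/110 = 236.94315.
18–34: Wₕ = 0.21949450; term = 0.21949450²·(1 − 0.08461132)·83510/640 = 5.7545496.
65+: Wₕ = 0.06682917; term = 0.06682917²·(1 − 0.03734260)·389000/86 = 19.447108.
35–54: Wₕ = 0.47079307; term = 0.47079307²·(1 − 0.14688116)·191000/2383 = 15.155804.
Sum = 277.30061.
SE = √(277.30061) = 16.6523.

16.6523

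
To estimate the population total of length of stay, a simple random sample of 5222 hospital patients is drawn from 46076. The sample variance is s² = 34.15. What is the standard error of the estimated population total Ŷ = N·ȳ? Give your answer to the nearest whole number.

3509

Var(Ŷ) = N²·Var(ȳ) = N²·(1 − n/N)·s²/n.
f = 5222/46076 = 0.11333449; Var(ȳ) = 0.88666551·34.15/5222 = 0.0057984732.
Var(Ŷ) = 46076² · 0.0057984732 = 1.2310146 × 10^7.
SE(Ŷ) = √(1.2310146 × 10^7) = 3509.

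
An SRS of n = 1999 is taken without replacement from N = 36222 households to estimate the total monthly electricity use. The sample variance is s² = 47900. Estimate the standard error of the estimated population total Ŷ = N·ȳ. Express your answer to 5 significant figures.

172350

Var(Ŷ) = N²·Var(ȳ) = N²·(1 − n/N)·s²/n.
f = 1999/36222 = 0.05518746; Var(ȳ) = 0.94481254·47900/1999 = 22.63958.
Var(Ŷ) = 36222² · 22.63958 = 2.9703882 × 10^10.
SE(Ŷ) = √(2.9703882 × 10^10) = 172350.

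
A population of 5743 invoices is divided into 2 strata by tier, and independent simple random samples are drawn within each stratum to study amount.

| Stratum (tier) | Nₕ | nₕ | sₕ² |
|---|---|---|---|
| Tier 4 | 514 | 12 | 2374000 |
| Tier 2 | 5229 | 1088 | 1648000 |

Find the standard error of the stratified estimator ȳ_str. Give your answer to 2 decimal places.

Var(ȳ_str) = Σₕ Wₕ²(1 − fₕ)sₕ²/nₕ with Wₕ = Nₕ/N, N = 5743.
Tier 4: Wₕ = 0.08950026; term = 0.08950026²·(1 − 0.02334630)·2374000/12 = 1547.7067.
Tier 2: Wₕ = 0.91049974; term = 0.91049974²·(1 − 0.20807038)·1648000/1088 = 994.43077.
Sum = 2542.1375.
SE = √(2542.1375) = 50.42.

50.42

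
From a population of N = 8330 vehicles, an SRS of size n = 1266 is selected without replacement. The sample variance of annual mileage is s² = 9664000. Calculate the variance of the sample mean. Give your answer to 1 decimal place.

6473.3

Under SRS without replacement, Var(ȳ) = (1 − f)·s²/n with f = n/N = 1266/8330 = 0.15198079.
Var(ȳ) = (1 − 0.15198079)·9664000/1266 = 0.84801921·7633.4913 = 6473.3473.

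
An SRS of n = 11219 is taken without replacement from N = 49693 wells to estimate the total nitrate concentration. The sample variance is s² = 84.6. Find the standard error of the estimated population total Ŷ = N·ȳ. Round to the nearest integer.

3797

Var(Ŷ) = N²·Var(ȳ) = N²·(1 − n/N)·s²/n.
f = 11219/49693 = 0.22576620; Var(ȳ) = 0.77423380·84.6/11219 = 0.005838326.
Var(Ŷ) = 49693² · 0.005838326 = 1.4417129 × 10^7.
SE(Ŷ) = √(1.4417129 × 10^7) = 3797.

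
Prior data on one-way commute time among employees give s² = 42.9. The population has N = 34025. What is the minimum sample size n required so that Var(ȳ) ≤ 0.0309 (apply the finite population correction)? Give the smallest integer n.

Without fpc, n₀ = s²/D = 42.9/0.0309 = 1388.3495.
With fpc, (1 − n/N)·s²/n ≤ D requires n ≥ n₀/(1 + n₀/N) = 1388.3495/(1 + 1388.3495/34025) = 1333.9205.
Rounding up, n = 1334.

1334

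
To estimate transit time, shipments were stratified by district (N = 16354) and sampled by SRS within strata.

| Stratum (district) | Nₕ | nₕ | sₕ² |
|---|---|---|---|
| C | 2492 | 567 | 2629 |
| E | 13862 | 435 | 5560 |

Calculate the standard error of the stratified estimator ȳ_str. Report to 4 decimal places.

2.9963

Var(ȳ_str) = Σₕ Wₕ²(1 − fₕ)sₕ²/nₕ with Wₕ = Nₕ/N, N = 16354.
C: Wₕ = 0.15237862; term = 0.15237862²·(1 − 0.22752809)·2629/567 = 0.083164563.
E: Wₕ = 0.84762138; term = 0.84762138²·(1 − 0.03138075)·5560/435 = 8.8949279.
Sum = 8.9780925.
SE = √(8.9780925) = 2.9963.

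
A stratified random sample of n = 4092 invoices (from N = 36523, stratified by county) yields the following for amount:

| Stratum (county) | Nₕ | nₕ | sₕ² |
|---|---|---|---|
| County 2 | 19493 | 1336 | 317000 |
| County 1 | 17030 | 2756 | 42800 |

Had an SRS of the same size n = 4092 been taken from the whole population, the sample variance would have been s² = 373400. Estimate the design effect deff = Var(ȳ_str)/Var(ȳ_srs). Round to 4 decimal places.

Var(ȳ_str) = Σ Wₕ²(1−fₕ)sₕ²/nₕ with Wₕ = Nₕ/36523:
  County 2: (19493/36523)²·(1−1336/19493)·317000/1336 = 62.956807
  County 1: (17030/36523)²·(1−2756/17030)·42800/2756 = 2.8300363
  → Var(ȳ_str) = 65.786843.
Var(ȳ_srs) = (1 − 4092/36523)·373400/4092 = 81.027527.
deff = 65.786843 / 81.027527 = 0.8119.

0.8119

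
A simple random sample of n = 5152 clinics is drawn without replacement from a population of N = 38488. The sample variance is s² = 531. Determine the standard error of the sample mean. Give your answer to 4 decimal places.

0.2988

Under SRS without replacement, Var(ȳ) = (1 − f)·s²/n with f = n/N = 5152/38488 = 0.13385990.
Var(ȳ) = (1 − 0.13385990)·531/5152 = 0.86614010·0.10306677 = 0.089270262.
SE(ȳ) = √(0.089270262) = 0.2988.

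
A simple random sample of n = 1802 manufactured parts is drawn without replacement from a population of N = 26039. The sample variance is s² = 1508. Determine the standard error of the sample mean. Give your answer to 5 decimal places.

Under SRS without replacement, Var(ȳ) = (1 − f)·s²/n with f = n/N = 1802/26039 = 0.06920389.
Var(ȳ) = (1 − 0.06920389)·1508/1802 = 0.93079611·0.83684795 = 0.77893482.
SE(ȳ) = √(0.77893482) = 0.88257.

0.88257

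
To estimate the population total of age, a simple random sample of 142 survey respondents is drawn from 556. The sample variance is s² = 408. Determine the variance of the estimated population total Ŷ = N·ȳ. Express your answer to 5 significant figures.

661370

Var(Ŷ) = N²·Var(ȳ) = N²·(1 − n/N)·s²/n.
f = 142/556 = 0.25539568; Var(ȳ) = 0.74460432·408/142 = 2.1394265.
Var(Ŷ) = 556² · 2.1394265 = 661373.75.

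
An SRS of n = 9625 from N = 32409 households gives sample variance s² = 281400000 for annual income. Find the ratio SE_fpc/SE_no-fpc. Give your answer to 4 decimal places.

f = n/N = 9625/32409 = 0.29698541.
SE_no-fpc = √(s²/n) = 170.98644; SE_fpc = √((1−f)s²/n) = 143.36523.
Ratio = √(1−f) = 0.83845966.

0.8385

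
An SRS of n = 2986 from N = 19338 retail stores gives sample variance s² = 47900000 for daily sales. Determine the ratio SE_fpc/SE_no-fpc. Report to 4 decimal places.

0.9196

f = n/N = 2986/19338 = 0.15441100.
SE_no-fpc = √(s²/n) = 126.65515; SE_fpc = √((1−f)s²/n) = 116.4669.
Ratio = √(1−f) = 0.91955913.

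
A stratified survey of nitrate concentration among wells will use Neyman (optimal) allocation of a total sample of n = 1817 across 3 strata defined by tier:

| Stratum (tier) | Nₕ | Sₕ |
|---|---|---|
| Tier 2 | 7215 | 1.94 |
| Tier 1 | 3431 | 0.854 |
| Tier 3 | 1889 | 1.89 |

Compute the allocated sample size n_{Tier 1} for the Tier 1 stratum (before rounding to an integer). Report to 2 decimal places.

Neyman allocation: nₕ = n·NₕSₕ / Σⱼ NⱼSⱼ.
Σ NⱼSⱼ = 7215·1.94 + 3431·0.854 + 1889·1.89 = 20497.384.
n_{Tier 1} = 1817·3431·0.854 / 20497.384 = 259.74.

259.74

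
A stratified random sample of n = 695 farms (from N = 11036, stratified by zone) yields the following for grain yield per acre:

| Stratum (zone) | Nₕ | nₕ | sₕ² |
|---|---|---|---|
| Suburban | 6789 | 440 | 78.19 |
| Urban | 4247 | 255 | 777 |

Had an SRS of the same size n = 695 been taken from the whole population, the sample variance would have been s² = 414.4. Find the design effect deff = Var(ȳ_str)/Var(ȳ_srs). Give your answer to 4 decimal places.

0.8717

Var(ȳ_str) = Σ Wₕ²(1−fₕ)sₕ²/nₕ with Wₕ = Nₕ/11036:
  Suburban: (6789/11036)²·(1−440/6789)·78.19/440 = 0.06289068
  Urban: (4247/11036)²·(1−255/4247)·777/255 = 0.42416053
  → Var(ȳ_str) = 0.48705121.
Var(ȳ_srs) = (1 − 695/11036)·414.4/695 = 0.55870916.
deff = 0.48705121 / 0.55870916 = 0.8717.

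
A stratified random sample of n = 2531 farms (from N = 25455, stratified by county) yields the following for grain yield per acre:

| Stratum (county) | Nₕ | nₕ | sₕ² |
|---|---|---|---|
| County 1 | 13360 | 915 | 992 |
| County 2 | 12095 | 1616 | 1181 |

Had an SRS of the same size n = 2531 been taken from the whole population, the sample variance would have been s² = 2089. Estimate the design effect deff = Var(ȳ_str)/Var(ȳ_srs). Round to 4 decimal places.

Var(ȳ_str) = Σ Wₕ²(1−fₕ)sₕ²/nₕ with Wₕ = Nₕ/25455:
  County 1: (13360/25455)²·(1−915/13360)·992/915 = 0.2781927
  County 2: (12095/25455)²·(1−1616/12095)·1181/1616 = 0.14295128
  → Var(ȳ_str) = 0.42114398.
Var(ȳ_srs) = (1 − 2531/25455)·2089/2531 = 0.74329908.
deff = 0.42114398 / 0.74329908 = 0.5666.

0.5666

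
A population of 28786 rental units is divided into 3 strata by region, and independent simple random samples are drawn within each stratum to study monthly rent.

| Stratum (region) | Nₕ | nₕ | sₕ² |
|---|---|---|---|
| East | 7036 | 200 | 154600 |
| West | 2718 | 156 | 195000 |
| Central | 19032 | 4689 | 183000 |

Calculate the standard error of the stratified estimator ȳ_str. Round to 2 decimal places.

Var(ȳ_str) = Σₕ Wₕ²(1 − fₕ)sₕ²/nₕ with Wₕ = Nₕ/N, N = 28786.
East: Wₕ = 0.24442437; term = 0.24442437²·(1 − 0.02842524)·154600/200 = 44.868829.
West: Wₕ = 0.09442090; term = 0.09442090²·(1 − 0.05739514)·195000/156 = 10.504514.
Central: Wₕ = 0.66115473; term = 0.66115473²·(1 − 0.24637453)·183000/4689 = 12.856793.
Sum = 68.230136.
SE = √(68.230136) = 8.26.

8.26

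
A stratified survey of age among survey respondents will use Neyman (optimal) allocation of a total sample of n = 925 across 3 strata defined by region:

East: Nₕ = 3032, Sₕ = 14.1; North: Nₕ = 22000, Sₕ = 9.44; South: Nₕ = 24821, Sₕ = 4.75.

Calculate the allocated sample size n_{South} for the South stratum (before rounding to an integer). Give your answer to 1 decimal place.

Neyman allocation: nₕ = n·NₕSₕ / Σⱼ NⱼSⱼ.
Σ NⱼSⱼ = 3032·14.1 + 22000·9.44 + 24821·4.75 = 368330.95.
n_{South} = 925·24821·4.75 / 368330.95 = 296.1.

296.1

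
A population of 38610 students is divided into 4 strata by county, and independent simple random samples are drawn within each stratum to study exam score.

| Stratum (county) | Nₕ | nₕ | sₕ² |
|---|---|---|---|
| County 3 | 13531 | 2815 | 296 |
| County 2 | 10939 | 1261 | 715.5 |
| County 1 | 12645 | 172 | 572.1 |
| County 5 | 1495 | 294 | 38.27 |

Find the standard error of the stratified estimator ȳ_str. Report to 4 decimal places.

0.6345

Var(ȳ_str) = Σₕ Wₕ²(1 − fₕ)sₕ²/nₕ with Wₕ = Nₕ/N, N = 38610.
County 3: Wₕ = 0.35045325; term = 0.35045325²·(1 − 0.20804080)·296/2815 = 0.010227661.
County 2: Wₕ = 0.28332038; term = 0.28332038²·(1 − 0.11527562)·715.5/1261 = 0.040295652.
County 1: Wₕ = 0.32750583; term = 0.32750583²·(1 − 0.01360221)·572.1/172 = 0.35191166.
County 5: Wₕ = 0.03872054; term = 0.03872054²·(1 − 0.19665552)·38.27/294 = 1.5678183 × 10^-4.
Sum = 0.40259175.
SE = √(0.40259175) = 0.6345.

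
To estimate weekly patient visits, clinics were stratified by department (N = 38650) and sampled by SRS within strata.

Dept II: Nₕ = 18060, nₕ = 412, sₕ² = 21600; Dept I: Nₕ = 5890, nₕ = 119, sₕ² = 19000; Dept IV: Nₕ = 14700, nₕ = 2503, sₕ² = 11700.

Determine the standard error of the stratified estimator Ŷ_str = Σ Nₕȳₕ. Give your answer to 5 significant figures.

151580

Var(Ŷ_str) = Σₕ Nₕ²(1 − fₕ)sₕ²/nₕ.
Dept II: 18060²·(1 − 412/18060)·21600/412 = 1.6709743 × 10^10.
Dept I: 5890²·(1 − 119/5890)·19000/119 = 5.4271648 × 10^9.
Dept IV: 14700²·(1 − 2503/14700)·11700/2503 = 8.3809909 × 10^8.
Sum = 2.2975007 × 10^10.
SE = √(2.2975007 × 10^10) = 151580.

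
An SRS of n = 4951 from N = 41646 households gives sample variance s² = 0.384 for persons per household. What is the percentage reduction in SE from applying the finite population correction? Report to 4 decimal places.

f = n/N = 4951/41646 = 0.11888297.
SE_no-fpc = √(s²/n) = 0.0088068206; SE_fpc = √((1−f)s²/n) = 0.0082667718.
Ratio = √(1−f) = 0.93867834. Reduction = 100·(1 − 0.93867834) = 6.1322%.

6.1322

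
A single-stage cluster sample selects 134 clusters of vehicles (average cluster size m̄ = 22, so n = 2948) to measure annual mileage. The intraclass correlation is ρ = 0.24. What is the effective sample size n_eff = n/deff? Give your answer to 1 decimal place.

deff = 1 + (22 − 1)·0.24 = 1 + 5.04 = 6.04.
n_eff = 2948 / 6.04 = 488.1.

488.1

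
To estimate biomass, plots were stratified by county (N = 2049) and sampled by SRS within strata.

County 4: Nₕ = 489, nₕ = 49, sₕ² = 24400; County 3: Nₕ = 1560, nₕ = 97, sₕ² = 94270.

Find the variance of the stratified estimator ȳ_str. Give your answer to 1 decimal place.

Var(ȳ_str) = Σₕ Wₕ²(1 − fₕ)sₕ²/nₕ with Wₕ = Nₕ/N, N = 2049.
County 4: Wₕ = 0.23865300; term = 0.23865300²·(1 − 0.10020450)·24400/49 = 25.519453.
County 3: Wₕ = 0.76134700; term = 0.76134700²·(1 − 0.06217949)·94270/97 = 528.30751.
Sum = 553.82696.

553.8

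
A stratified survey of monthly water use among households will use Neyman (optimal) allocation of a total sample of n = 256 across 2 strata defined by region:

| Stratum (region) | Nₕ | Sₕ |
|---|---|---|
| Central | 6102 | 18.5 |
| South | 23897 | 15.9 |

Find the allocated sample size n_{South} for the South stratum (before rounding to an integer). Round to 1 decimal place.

Neyman allocation: nₕ = n·NₕSₕ / Σⱼ NⱼSⱼ.
Σ NⱼSⱼ = 6102·18.5 + 23897·15.9 = 492849.3.
n_{South} = 256·23897·15.9 / 492849.3 = 197.4.

197.4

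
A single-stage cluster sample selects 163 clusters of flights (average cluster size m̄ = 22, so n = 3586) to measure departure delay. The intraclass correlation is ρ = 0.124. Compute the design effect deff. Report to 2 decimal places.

deff = 1 + (22 − 1)·0.124 = 1 + 2.604 = 3.604.

3.60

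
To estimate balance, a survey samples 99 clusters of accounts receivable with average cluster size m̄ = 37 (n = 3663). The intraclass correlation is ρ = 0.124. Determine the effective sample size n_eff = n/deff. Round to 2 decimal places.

670.39

deff = 1 + (37 − 1)·0.124 = 1 + 4.464 = 5.464.
n_eff = 3663 / 5.464 = 670.39.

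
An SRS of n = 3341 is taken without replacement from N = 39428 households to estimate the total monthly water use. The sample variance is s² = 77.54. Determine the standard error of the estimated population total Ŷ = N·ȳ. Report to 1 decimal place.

Var(Ŷ) = N²·Var(ȳ) = N²·(1 − n/N)·s²/n.
f = 3341/39428 = 0.08473674; Var(ȳ) = 0.91526326·77.54/3341 = 0.021241997.
Var(Ŷ) = 39428² · 0.021241997 = 3.3022111 × 10^7.
SE(Ŷ) = √(3.3022111 × 10^7) = 5746.5.

5746.5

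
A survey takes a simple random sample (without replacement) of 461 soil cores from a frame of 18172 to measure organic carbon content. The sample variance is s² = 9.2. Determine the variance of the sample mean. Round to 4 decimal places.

Under SRS without replacement, Var(ȳ) = (1 − f)·s²/n with f = n/N = 461/18172 = 0.02536870.
Var(ȳ) = (1 − 0.02536870)·9.2/461 = 0.97463130·0.019956616 = 0.019450343.

0.0195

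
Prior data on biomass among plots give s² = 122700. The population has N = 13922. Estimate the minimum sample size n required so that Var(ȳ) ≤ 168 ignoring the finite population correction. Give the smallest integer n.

Without fpc, n₀ = s²/D = 122700/168 = 730.3571.
Rounding up, n = 731.

731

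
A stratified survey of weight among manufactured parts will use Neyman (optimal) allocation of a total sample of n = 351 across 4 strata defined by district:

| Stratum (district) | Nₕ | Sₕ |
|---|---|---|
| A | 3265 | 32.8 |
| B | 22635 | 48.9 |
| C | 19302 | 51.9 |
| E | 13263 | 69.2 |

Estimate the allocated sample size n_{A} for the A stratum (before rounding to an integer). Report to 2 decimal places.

Neyman allocation: nₕ = n·NₕSₕ / Σⱼ NⱼSⱼ.
Σ NⱼSⱼ = 3265·32.8 + 22635·48.9 + 19302·51.9 + 13263·69.2 = 3.1335169 × 10^6.
n_{A} = 351·3265·32.8 / (3.1335169 × 10^6) = 12.00.

12.00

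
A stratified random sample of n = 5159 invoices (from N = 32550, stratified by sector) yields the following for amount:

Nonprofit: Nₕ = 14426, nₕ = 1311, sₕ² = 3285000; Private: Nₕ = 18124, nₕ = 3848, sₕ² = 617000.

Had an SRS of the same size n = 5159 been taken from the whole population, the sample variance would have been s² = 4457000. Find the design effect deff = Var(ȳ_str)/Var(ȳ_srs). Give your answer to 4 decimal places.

Var(ȳ_str) = Σ Wₕ²(1−fₕ)sₕ²/nₕ with Wₕ = Nₕ/32550:
  Nonprofit: (14426/32550)²·(1−1311/14426)·3285000/1311 = 447.45042
  Private: (18124/32550)²·(1−3848/18124)·617000/3848 = 39.156937
  → Var(ȳ_str) = 486.60736.
Var(ȳ_srs) = (1 − 5159/32550)·4457000/5159 = 726.99931.
deff = 486.60736 / 726.99931 = 0.6693.

0.6693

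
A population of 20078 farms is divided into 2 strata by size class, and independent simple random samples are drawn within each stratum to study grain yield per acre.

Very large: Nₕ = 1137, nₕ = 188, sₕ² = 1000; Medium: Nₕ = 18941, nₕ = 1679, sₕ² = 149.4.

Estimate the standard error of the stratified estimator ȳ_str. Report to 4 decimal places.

Var(ȳ_str) = Σₕ Wₕ²(1 − fₕ)sₕ²/nₕ with Wₕ = Nₕ/N, N = 20078.
Very large: Wₕ = 0.05662915; term = 0.05662915²·(1 − 0.16534741)·1000/188 = 0.01423731.
Medium: Wₕ = 0.94337085; term = 0.94337085²·(1 − 0.08864368)·149.4/1679 = 0.072169387.
Sum = 0.086406697.
SE = √(0.086406697) = 0.2940.

0.2940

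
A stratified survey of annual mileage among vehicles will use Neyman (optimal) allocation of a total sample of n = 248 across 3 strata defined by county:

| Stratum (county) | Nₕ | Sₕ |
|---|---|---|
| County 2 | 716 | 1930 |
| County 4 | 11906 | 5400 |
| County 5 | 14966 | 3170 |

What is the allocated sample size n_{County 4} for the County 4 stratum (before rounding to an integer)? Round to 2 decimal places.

Neyman allocation: nₕ = n·NₕSₕ / Σⱼ NⱼSⱼ.
Σ NⱼSⱼ = 716·1930 + 11906·5400 + 14966·3170 = 1.131165 × 10^8.
n_{County 4} = 248·11906·5400 / (1.131165 × 10^8) = 140.96.

140.96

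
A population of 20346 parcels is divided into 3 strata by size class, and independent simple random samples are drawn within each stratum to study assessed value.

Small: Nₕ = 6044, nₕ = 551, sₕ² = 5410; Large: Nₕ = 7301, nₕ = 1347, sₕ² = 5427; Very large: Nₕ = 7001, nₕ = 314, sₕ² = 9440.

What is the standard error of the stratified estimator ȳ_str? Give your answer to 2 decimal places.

Var(ȳ_str) = Σₕ Wₕ²(1 − fₕ)sₕ²/nₕ with Wₕ = Nₕ/N, N = 20346.
Small: Wₕ = 0.29706085; term = 0.29706085²·(1 − 0.09116479)·5410/551 = 0.78744756.
Large: Wₕ = 0.35884203; term = 0.35884203²·(1 − 0.18449527)·5427/1347 = 0.42308276.
Very large: Wₕ = 0.34409712; term = 0.34409712²·(1 − 0.04485074)·9440/314 = 3.3999746.
Sum = 4.6105049.
SE = √(4.6105049) = 2.15.

2.15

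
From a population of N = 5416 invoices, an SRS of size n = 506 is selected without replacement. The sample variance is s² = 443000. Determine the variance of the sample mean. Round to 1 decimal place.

Under SRS without replacement, Var(ȳ) = (1 − f)·s²/n with f = n/N = 506/5416 = 0.09342688.
Var(ȳ) = (1 − 0.09342688)·443000/506 = 0.90657312·875.49407 = 793.69939.

793.7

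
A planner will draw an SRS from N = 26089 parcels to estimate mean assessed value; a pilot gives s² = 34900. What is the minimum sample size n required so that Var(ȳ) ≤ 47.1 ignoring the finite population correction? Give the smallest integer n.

741

Without fpc, n₀ = s²/D = 34900/47.1 = 740.9766.
Rounding up, n = 741.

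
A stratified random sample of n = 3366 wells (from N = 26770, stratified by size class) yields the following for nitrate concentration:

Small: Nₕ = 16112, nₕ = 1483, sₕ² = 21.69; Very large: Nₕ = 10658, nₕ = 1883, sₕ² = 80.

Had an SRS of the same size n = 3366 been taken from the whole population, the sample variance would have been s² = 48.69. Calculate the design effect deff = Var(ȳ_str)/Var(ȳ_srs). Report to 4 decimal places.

Var(ȳ_str) = Σ Wₕ²(1−fₕ)sₕ²/nₕ with Wₕ = Nₕ/26770:
  Small: (16112/26770)²·(1−1483/16112)·21.69/1483 = 0.0048104505
  Very large: (10658/26770)²·(1−1883/10658)·80/1883 = 0.0055445431
  → Var(ȳ_str) = 0.010354994.
Var(ȳ_srs) = (1 − 3366/26770)·48.69/3366 = 0.012646414.
deff = 0.010354994 / 0.012646414 = 0.8188.

0.8188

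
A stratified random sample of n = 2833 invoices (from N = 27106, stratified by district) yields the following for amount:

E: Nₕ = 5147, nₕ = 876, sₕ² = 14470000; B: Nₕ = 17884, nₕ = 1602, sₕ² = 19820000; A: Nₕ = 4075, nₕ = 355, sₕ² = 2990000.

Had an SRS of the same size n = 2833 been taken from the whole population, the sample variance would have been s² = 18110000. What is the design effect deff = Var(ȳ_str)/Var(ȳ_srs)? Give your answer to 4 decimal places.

Var(ȳ_str) = Σ Wₕ²(1−fₕ)sₕ²/nₕ with Wₕ = Nₕ/27106:
  E: (5147/27106)²·(1−876/5147)·14470000/876 = 494.21656
  B: (17884/27106)²·(1−1602/17884)·19820000/1602 = 4903.2347
  A: (4075/27106)²·(1−355/4075)·2990000/355 = 173.77309
  → Var(ȳ_str) = 5571.2244.
Var(ȳ_srs) = (1 − 2833/27106)·18110000/2833 = 5724.399.
deff = 5571.2244 / 5724.399 = 0.9732.

0.9732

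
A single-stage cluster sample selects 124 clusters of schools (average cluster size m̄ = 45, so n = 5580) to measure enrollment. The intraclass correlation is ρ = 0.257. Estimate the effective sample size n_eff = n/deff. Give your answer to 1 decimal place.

453.4

deff = 1 + (45 − 1)·0.257 = 1 + 11.308 = 12.308.
n_eff = 5580 / 12.308 = 453.4.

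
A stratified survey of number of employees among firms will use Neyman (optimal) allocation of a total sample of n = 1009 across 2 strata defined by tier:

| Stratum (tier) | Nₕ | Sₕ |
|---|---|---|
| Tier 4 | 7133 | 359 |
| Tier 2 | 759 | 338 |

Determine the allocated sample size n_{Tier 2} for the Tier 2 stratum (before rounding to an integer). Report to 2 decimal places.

Neyman allocation: nₕ = n·NₕSₕ / Σⱼ NⱼSⱼ.
Σ NⱼSⱼ = 7133·359 + 759·338 = 2.817289 × 10^6.
n_{Tier 2} = 1009·759·338 / (2.817289 × 10^6) = 91.88.

91.88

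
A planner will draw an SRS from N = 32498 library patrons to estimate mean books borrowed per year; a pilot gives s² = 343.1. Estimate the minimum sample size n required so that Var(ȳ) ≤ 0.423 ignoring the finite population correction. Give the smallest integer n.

812

Without fpc, n₀ = s²/D = 343.1/0.423 = 811.1111.
Rounding up, n = 812.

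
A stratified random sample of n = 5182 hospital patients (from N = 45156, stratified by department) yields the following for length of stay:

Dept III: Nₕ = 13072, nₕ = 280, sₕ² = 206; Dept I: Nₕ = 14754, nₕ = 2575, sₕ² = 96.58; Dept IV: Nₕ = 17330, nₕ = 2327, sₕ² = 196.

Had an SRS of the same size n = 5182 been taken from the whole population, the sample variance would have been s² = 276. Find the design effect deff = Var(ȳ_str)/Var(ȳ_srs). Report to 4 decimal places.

Var(ȳ_str) = Σ Wₕ²(1−fₕ)sₕ²/nₕ with Wₕ = Nₕ/45156:
  Dept III: (13072/45156)²·(1−280/13072)·206/280 = 0.060333532
  Dept I: (14754/45156)²·(1−2575/14754)·96.58/2575 = 0.0033052206
  Dept IV: (17330/45156)²·(1−2327/17330)·196/2327 = 0.010740028
  → Var(ȳ_str) = 0.074378781.
Var(ȳ_srs) = (1 − 5182/45156)·276/5182 = 0.047149145.
deff = 0.074378781 / 0.047149145 = 1.5775.

1.5775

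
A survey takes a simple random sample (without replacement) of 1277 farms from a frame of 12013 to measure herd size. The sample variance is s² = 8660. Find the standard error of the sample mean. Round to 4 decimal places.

2.4618

Under SRS without replacement, Var(ȳ) = (1 − f)·s²/n with f = n/N = 1277/12013 = 0.10630151.
Var(ȳ) = (1 − 0.10630151)·8660/1277 = 0.89369849·6.7815192 = 6.0606335.
SE(ȳ) = √(6.0606335) = 2.4618.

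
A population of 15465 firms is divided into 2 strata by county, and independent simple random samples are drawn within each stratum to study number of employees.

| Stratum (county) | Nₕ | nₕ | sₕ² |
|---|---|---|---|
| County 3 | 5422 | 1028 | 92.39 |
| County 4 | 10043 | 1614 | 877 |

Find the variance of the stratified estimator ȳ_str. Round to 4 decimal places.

0.2013

Var(ȳ_str) = Σₕ Wₕ²(1 − fₕ)sₕ²/nₕ with Wₕ = Nₕ/N, N = 15465.
County 3: Wₕ = 0.35059812; term = 0.35059812²·(1 − 0.18959793)·92.39/1028 = 0.0089526492.
County 4: Wₕ = 0.64940188; term = 0.64940188²·(1 − 0.16070895)·877/1614 = 0.192325.
Sum = 0.20127765.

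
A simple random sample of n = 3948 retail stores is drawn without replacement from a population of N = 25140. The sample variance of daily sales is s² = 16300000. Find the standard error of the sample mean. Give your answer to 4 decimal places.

Under SRS without replacement, Var(ȳ) = (1 − f)·s²/n with f = n/N = 3948/25140 = 0.15704057.
Var(ȳ) = (1 − 0.15704057)·16300000/3948 = 0.84295943·4128.6727 = 3480.3036.
SE(ȳ) = √(3480.3036) = 58.9941.

58.9941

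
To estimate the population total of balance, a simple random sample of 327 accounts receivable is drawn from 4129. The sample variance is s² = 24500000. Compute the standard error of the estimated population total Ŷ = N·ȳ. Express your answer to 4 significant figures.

1.085 × 10^6

Var(Ŷ) = N²·Var(ȳ) = N²·(1 − n/N)·s²/n.
f = 327/4129 = 0.07919593; Var(ȳ) = 0.92080407·24500000/327 = 68989.907.
Var(Ŷ) = 4129² · 68989.907 = 1.1761842 × 10^12.
SE(Ŷ) = √(1.1761842 × 10^12) = 1.085 × 10^6.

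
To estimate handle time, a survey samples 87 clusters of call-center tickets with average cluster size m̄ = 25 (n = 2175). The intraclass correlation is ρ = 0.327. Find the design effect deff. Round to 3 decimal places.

8.848

deff = 1 + (25 − 1)·0.327 = 1 + 7.848 = 8.848.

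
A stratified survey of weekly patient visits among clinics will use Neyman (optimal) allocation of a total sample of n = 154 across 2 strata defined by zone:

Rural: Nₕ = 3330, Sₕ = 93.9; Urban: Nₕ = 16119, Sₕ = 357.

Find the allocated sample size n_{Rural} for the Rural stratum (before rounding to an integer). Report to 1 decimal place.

Neyman allocation: nₕ = n·NₕSₕ / Σⱼ NⱼSⱼ.
Σ NⱼSⱼ = 3330·93.9 + 16119·357 = 6.06717 × 10^6.
n_{Rural} = 154·3330·93.9 / (6.06717 × 10^6) = 7.9.

7.9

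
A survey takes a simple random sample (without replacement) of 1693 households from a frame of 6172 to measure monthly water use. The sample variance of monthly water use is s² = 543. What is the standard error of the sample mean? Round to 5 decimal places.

0.48245

Under SRS without replacement, Var(ȳ) = (1 − f)·s²/n with f = n/N = 1693/6172 = 0.27430331.
Var(ȳ) = (1 − 0.27430331)·543/1693 = 0.72569669·0.32073243 = 0.23275446.
SE(ȳ) = √(0.23275446) = 0.48245.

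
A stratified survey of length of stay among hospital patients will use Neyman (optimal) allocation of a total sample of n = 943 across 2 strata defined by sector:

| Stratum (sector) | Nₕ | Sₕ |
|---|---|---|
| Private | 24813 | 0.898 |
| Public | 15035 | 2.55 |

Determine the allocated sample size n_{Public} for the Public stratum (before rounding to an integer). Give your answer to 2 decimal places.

596.39

Neyman allocation: nₕ = n·NₕSₕ / Σⱼ NⱼSⱼ.
Σ NⱼSⱼ = 24813·0.898 + 15035·2.55 = 60621.324.
n_{Public} = 943·15035·2.55 / 60621.324 = 596.39.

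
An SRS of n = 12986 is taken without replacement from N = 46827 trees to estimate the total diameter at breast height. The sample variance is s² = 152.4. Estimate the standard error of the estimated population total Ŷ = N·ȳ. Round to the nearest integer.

4312

Var(Ŷ) = N²·Var(ȳ) = N²·(1 − n/N)·s²/n.
f = 12986/46827 = 0.27731864; Var(ȳ) = 0.72268136·152.4/12986 = 0.0084811827.
Var(Ŷ) = 46827² · 0.0084811827 = 1.8597265 × 10^7.
SE(Ŷ) = √(1.8597265 × 10^7) = 4312.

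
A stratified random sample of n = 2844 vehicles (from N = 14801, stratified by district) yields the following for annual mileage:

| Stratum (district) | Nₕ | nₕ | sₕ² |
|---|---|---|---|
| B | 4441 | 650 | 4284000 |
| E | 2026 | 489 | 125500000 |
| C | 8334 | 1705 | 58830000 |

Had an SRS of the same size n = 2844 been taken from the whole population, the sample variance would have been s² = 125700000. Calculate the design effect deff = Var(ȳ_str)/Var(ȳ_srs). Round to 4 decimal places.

Var(ȳ_str) = Σ Wₕ²(1−fₕ)sₕ²/nₕ with Wₕ = Nₕ/14801:
  B: (4441/14801)²·(1−650/4441)·4284000/650 = 506.51061
  E: (2026/14801)²·(1−489/2026)·125500000/489 = 3648.0943
  C: (8334/14801)²·(1−1705/8334)·58830000/1705 = 8701.4948
  → Var(ȳ_str) = 12856.1.
Var(ȳ_srs) = (1 − 2844/14801)·125700000/2844 = 35705.643.
deff = 12856.1 / 35705.643 = 0.3601.

0.3601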